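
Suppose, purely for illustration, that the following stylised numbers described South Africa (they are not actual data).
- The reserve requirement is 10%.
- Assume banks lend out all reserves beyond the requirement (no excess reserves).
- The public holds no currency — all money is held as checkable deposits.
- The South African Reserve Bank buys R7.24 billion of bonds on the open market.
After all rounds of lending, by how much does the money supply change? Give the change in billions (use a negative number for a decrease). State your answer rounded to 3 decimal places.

The simple money multiplier is m = 1/rr = 1/0.1 = 10.
An open-market purchase increases the monetary base by 7.24 billion, so ΔM = m × ΔMB = 10 × 7.24 = 72.4 billion.

R72.400 billion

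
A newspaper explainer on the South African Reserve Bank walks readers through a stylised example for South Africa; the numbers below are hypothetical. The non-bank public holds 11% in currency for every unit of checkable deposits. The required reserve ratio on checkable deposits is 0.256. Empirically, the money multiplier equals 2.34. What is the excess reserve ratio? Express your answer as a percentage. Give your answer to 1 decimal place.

Using m = 2.34. Since m = (1 + c)/(c + rr + e), the denominator satisfies c + rr + e = (1 + c)/m = (1 + 0.11) / 2.34 ≈ 0.474359.
With c = 0.11 and rr = 0.256, the excess reserve ratio is 0.474359 − 0.11 − 0.256 = 0.108359.

10.8%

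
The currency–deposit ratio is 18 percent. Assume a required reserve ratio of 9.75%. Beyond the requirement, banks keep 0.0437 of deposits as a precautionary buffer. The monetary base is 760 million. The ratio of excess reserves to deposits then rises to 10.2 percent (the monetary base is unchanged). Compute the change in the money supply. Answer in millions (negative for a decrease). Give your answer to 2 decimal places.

-428.92 million

Initially m₁ = (1 + 0.18) / (0.0975 + 0.0437 + 0.18) ≈ 3.673724, so M₁ = 3.673724 × 760 ≈ 2792.0302 million.
After the change m₂ = (1 + 0.18) / (0.0975 + 0.102 + 0.18) ≈ 3.109354, so M₂ = 3.109354 × 760 ≈ 2363.109 million.
ΔM = M₂ − M₁ = 2363.109 − 2792.0302 = -428.9212 million.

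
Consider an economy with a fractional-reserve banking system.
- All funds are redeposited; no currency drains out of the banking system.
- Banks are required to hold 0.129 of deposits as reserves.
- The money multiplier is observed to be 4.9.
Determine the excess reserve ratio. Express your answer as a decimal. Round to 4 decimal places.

Using m = 4.9. Since m = (1 + c)/(c + rr + e), the denominator satisfies c + rr + e = (1 + c)/m = (1 + 0) / 4.9 ≈ 0.204082.
With c = 0 and rr = 0.129, the excess reserve ratio is 0.204082 − 0 − 0.129 = 0.075082.

0.0751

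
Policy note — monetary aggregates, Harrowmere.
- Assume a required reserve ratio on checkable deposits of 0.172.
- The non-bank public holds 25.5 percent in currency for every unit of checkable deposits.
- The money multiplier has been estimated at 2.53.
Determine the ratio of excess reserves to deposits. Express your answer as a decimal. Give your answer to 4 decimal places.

Using m = 2.53. Since m = (1 + c)/(c + rr + e), the denominator satisfies c + rr + e = (1 + c)/m = (1 + 0.255) / 2.53 ≈ 0.496047.
With c = 0.255 and rr = 0.172, the ratio of excess reserves to deposits is 0.496047 − 0.255 − 0.172 = 0.069047.

0.0690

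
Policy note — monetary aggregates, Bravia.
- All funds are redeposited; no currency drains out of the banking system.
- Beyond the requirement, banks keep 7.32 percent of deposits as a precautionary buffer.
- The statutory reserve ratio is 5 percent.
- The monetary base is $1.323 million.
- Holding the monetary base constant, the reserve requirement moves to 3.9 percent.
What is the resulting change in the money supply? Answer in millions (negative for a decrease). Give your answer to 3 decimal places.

Initially m₁ = 1 / (0.05 + 0.0732) ≈ 8.11688, so M₁ = 8.11688 × 1.323 ≈ 10.7386 million.
After the change m₂ = 1 / (0.039 + 0.0732) ≈ 8.91266, so M₂ = 8.91266 × 1.323 ≈ 11.7914 million.
ΔM = M₂ − M₁ = 11.7914 − 10.7386 = 1.0528 million.

$1.053 million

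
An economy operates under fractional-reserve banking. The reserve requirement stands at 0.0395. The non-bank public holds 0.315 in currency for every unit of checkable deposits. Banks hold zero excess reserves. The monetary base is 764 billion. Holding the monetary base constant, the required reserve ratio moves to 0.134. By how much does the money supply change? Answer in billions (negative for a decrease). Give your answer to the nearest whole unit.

-596 billion

Initially m₁ = (1 + 0.315) / (0.0395 + 0.315) ≈ 3.7094, so M₁ = 3.7094 × 764 = 2833.9816 billion.
After the change m₂ = (1 + 0.315) / (0.134 + 0.315) ≈ 2.9287, so M₂ = 2.9287 × 764 = 2237.5268 billion.
ΔM = M₂ − M₁ = 2237.5268 − 2833.9816 = -596.4548 billion.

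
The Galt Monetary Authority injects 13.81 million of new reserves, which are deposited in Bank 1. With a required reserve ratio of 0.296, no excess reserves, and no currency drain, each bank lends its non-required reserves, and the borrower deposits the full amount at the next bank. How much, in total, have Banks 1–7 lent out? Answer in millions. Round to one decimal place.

Bank i lends (1 − rr)^i of the original deposit: Bank 1 lends 13.81·0.7040 ≈ 9.7222, Bank 2 lends 13.81·0.7040² ≈ 6.8445, and so on.
Summing a geometric series: total = 13.81·[0.7040·(1 − 0.7040^7) / (1 − 0.7040)] ≈ 30.0304 million.

30.0 million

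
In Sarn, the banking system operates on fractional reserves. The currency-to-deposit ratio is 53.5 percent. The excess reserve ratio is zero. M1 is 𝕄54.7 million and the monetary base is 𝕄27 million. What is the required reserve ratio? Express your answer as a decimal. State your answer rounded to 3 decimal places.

0.223

Using m = M/MB = 54.7/27 ≈ 2.025926. Since m = (1 + c)/(c + rr + e), the denominator satisfies c + rr + e = (1 + c)/m = (1 + 0.535) / 2.025926 ≈ 0.757678.
With c = 0.535 and e = 0, the required reserve ratio is 0.757678 − 0.535 − 0 = 0.222678.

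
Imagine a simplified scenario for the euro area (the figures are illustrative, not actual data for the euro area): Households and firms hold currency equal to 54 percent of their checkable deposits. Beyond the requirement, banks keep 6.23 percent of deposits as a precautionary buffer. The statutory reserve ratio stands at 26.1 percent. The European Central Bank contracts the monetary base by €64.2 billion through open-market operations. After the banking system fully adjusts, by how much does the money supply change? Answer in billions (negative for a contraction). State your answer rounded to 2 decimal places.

-114.52 billion

The money multiplier is m = (1 + c) / (rr + e + c) = (1 + 0.54) / (0.261 + 0.0623 + 0.54) ≈ 1.78385.
The sale removes 64.2 billion of base, so ΔM = m × ΔMB = 1.78385 × (−64.2) ≈ -114.5232 billion.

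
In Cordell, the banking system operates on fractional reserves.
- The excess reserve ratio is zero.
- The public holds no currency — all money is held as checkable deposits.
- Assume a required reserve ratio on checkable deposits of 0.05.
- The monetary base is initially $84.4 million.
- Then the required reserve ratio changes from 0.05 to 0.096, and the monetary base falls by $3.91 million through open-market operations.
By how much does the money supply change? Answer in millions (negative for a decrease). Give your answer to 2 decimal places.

-849.56 million

Before: m₁ = 1 / (0.05) = 20, MB₁ = 84.4, so M₁ = 20 × 84.4 = 1688 million.
After: m₂ = 1 / (0.096) ≈ 10.41667, MB₂ = 84.4 − 3.91 = 80.49, so M₂ = 10.41667 × 80.49 ≈ 838.4378 million.
ΔM = M₂ − M₁ = 838.4378 − 1688 = -849.5622 million.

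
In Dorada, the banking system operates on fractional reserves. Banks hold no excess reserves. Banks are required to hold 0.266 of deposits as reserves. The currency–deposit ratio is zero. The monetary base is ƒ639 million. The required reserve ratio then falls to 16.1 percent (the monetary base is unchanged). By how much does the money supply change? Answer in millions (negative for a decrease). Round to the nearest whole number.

Initially m₁ = 1 / (0.266) ≈ 3.7594, so M₁ = 3.7594 × 639 = 2402.2566 million.
After the change m₂ = 1 / (0.161) ≈ 6.2112, so M₂ = 6.2112 × 639 = 3968.9568 million.
ΔM = M₂ − M₁ = 3968.9568 − 2402.2566 = 1566.7002 million.

ƒ1567 million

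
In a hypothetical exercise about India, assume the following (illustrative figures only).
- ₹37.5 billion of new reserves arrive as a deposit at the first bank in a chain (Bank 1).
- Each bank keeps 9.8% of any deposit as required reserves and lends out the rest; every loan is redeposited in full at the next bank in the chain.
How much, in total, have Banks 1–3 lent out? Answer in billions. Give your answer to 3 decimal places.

₹91.855 billion

Bank i lends (1 − rr)^i of the original deposit: Bank 1 lends 37.5·0.9020 = 33.8250, Bank 2 lends 37.5·0.9020² ≈ 30.5102, and so on.
Summing a geometric series: total = 37.5·[0.9020·(1 − 0.9020^3) / (1 − 0.9020)] ≈ 91.8553 billion.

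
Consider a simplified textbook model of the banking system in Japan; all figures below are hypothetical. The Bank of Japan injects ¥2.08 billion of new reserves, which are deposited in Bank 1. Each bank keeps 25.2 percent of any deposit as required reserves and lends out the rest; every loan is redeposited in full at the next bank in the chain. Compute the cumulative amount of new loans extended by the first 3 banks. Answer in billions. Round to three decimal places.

¥3.590 billion

Bank i lends (1 − rr)^i of the original deposit: Bank 1 lends 2.08·0.7480 ≈ 1.5558, Bank 2 lends 2.08·0.7480² ≈ 1.1638, and so on.
Summing a geometric series: total = 2.08·[0.7480·(1 − 0.7480^3) / (1 − 0.7480)] ≈ 3.5901 billion.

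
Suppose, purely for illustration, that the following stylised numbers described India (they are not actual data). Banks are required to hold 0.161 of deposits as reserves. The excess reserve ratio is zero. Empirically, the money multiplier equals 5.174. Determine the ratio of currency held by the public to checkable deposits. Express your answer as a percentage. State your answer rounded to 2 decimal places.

Using m = 5.174. From m = (1 + c)/(c + rr + e), rearranging gives 1 + c = m·(c + rr + e), so c·(1 − m) = m·(rr + e) − 1.
Hence c = [m·(rr + e) − 1]/(1 − m) = [5.174 × (0.161 + 0) − 1] / (1 − 5.174) ≈ 0.040006.

4.00%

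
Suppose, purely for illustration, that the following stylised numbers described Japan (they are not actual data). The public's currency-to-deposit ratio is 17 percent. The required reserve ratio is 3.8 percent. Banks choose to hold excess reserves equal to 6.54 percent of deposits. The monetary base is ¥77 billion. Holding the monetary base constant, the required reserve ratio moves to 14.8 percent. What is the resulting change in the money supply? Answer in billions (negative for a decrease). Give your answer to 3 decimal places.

Initially m₁ = (1 + 0.17) / (0.038 + 0.0654 + 0.17) ≈ 4.279444, so M₁ = 4.279444 × 77 ≈ 329.5172 billion.
After the change m₂ = (1 + 0.17) / (0.148 + 0.0654 + 0.17) ≈ 3.051643, so M₂ = 3.051643 × 77 ≈ 234.9765 billion.
ΔM = M₂ − M₁ = 234.9765 − 329.5172 = -94.5407 billion.

-94.541 billion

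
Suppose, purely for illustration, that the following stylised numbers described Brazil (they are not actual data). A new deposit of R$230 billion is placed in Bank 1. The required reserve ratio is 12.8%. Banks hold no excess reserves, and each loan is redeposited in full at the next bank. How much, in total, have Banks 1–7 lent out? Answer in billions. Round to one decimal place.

R$966.2 billion

Bank i lends (1 − rr)^i of the original deposit: Bank 1 lends 230·0.8720 = 200.5600, Bank 2 lends 230·0.8720² ≈ 174.8883, and so on.
Summing a geometric series: total = 230·[0.8720·(1 − 0.8720^7) / (1 − 0.8720)] ≈ 966.1859 billion.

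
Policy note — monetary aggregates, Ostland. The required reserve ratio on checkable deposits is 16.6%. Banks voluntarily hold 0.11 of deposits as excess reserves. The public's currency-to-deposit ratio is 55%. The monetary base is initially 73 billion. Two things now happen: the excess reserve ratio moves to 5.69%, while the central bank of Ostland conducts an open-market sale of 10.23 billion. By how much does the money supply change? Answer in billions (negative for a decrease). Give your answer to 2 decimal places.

-11.10 billion

Before: m₁ = (1 + 0.55) / (0.166 + 0.11 + 0.55) ≈ 1.87651, MB₁ = 73, so M₁ = 1.87651 × 73 ≈ 136.9852 billion.
After: m₂ = (1 + 0.55) / (0.166 + 0.0569 + 0.55) ≈ 2.00543, MB₂ = 73 − 10.23 = 62.77, so M₂ = 2.00543 × 62.77 ≈ 125.8808 billion.
ΔM = M₂ − M₁ = 125.8808 − 136.9852 = -11.1044 billion.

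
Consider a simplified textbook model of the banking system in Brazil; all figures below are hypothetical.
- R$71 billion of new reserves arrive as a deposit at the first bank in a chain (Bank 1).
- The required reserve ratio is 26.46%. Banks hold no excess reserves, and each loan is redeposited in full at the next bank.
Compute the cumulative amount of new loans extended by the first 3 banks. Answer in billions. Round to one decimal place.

R$118.8 billion

Bank i lends (1 − rr)^i of the original deposit: Bank 1 lends 71·0.7354 = 52.2134, Bank 2 lends 71·0.7354² ≈ 38.3977, and so on.
Summing a geometric series: total = 71·[0.7354·(1 − 0.7354^3) / (1 − 0.7354)] ≈ 118.8488 billion.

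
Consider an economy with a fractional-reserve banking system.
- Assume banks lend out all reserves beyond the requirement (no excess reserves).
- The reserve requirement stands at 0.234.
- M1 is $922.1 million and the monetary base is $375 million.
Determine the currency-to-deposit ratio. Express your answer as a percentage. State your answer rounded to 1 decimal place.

29.1%

Using m = M/MB = 922.1/375 ≈ 2.458933. From m = (1 + c)/(c + rr + e), rearranging gives 1 + c = m·(c + rr + e), so c·(1 − m) = m·(rr + e) − 1.
Hence c = [m·(rr + e) − 1]/(1 − m) = [2.458933 × (0.234 + 0) − 1] / (1 − 2.458933) ≈ 0.291041.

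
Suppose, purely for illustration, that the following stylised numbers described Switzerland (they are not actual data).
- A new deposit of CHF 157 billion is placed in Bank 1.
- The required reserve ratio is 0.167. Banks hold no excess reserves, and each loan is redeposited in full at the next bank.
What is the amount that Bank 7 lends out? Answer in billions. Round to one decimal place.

CHF 43.7 billion

Each bank lends a fraction (1 − rr) = 0.8330 of the deposit it receives, so Bank 7 receives 157·0.8330^6 and lends 157·0.8330^7 ≈ 43.6933 billion.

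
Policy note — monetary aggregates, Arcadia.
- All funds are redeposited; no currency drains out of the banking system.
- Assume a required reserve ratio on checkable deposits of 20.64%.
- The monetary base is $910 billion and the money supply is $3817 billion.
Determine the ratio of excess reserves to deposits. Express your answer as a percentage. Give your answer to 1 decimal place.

Using m = M/MB = 3817/910 ≈ 4.194505. Since m = (1 + c)/(c + rr + e), the denominator satisfies c + rr + e = (1 + c)/m = (1 + 0) / 4.194505 ≈ 0.238407.
With c = 0 and rr = 0.2064, the ratio of excess reserves to deposits is 0.238407 − 0 − 0.2064 = 0.032007.

3.2%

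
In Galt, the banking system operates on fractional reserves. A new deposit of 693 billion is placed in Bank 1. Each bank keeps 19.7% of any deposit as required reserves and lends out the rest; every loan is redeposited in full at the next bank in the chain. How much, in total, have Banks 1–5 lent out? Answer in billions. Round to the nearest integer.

1882 billion

Bank i lends (1 − rr)^i of the original deposit: Bank 1 lends 693·0.8030 = 556.4790, Bank 2 lends 693·0.8030² ≈ 446.8526, and so on.
Summing a geometric series: total = 693·[0.8030·(1 − 0.8030^5) / (1 − 0.8030)] ≈ 1881.6610 billion.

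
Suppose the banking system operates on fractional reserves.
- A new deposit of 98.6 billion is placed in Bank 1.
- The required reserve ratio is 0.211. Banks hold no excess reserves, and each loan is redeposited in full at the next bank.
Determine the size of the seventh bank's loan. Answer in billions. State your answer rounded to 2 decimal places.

Each bank lends a fraction (1 − rr) = 0.7890 of the deposit it receives, so Bank 7 receives 98.6·0.7890^6 and lends 98.6·0.7890^7 ≈ 18.7679 billion.

18.77 billion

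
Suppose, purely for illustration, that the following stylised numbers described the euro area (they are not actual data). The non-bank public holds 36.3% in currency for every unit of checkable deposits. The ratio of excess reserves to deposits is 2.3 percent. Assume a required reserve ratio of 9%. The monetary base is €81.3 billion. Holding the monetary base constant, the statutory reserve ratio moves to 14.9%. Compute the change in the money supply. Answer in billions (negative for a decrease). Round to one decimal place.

Initially m₁ = (1 + 0.363) / (0.09 + 0.023 + 0.363) ≈ 2.8634, so M₁ = 2.8634 × 81.3 ≈ 232.7944 billion.
After the change m₂ = (1 + 0.363) / (0.149 + 0.023 + 0.363) ≈ 2.5477, so M₂ = 2.5477 × 81.3 ≈ 207.128 billion.
ΔM = M₂ − M₁ = 207.128 − 232.7944 = -25.6664 billion.

-25.7 billion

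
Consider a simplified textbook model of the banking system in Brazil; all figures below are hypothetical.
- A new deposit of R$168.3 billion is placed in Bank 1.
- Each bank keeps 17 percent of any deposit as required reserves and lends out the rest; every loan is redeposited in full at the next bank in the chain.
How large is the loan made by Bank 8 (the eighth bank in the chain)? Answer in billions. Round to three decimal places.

Each bank lends a fraction (1 − rr) = 0.8300 of the deposit it receives, so Bank 8 receives 168.3·0.8300^7 and lends 168.3·0.8300^8 ≈ 37.9061 billion.

R$37.906 billion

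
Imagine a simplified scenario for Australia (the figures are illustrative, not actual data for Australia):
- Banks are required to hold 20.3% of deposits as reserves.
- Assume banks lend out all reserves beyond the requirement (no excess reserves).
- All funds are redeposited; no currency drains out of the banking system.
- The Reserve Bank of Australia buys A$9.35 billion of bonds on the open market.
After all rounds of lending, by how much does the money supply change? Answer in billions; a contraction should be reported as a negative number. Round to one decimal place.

The simple money multiplier is m = 1/rr = 1/0.203 ≈ 4.9261.
An open-market purchase increases the monetary base by 9.35 billion, so ΔM = m × ΔMB = 4.9261 × 9.35 ≈ 46.059 billion.

A$46.1 billion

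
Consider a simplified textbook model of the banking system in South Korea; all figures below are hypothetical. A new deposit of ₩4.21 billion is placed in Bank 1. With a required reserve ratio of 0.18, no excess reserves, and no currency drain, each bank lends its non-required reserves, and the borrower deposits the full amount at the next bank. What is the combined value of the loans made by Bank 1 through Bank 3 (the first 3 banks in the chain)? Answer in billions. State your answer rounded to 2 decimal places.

Bank i lends (1 − rr)^i of the original deposit: Bank 1 lends 4.21·0.8200 = 3.4522, Bank 2 lends 4.21·0.8200² ≈ 2.8308, and so on.
Summing a geometric series: total = 4.21·[0.8200·(1 − 0.8200^3) / (1 − 0.8200)] ≈ 8.6043 billion.

₩8.60 billion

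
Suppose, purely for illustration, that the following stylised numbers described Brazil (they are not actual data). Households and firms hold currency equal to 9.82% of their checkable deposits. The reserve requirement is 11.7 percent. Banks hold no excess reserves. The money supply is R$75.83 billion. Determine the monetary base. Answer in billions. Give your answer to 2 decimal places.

The money multiplier is m = (1 + c) / (rr + c) = (1 + 0.0982) / (0.117 + 0.0982) ≈ 5.10316.
MB = M / m = 75.83 / 5.10316 ≈ 14.8594 billion.

R$14.86 billion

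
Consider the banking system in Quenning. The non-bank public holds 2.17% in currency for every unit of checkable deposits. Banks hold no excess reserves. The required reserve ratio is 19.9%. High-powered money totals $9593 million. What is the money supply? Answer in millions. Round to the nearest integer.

The money multiplier is m = (1 + c) / (rr + c) = (1 + 0.0217) / (0.199 + 0.0217) ≈ 4.62936.
So M = m × MB = 4.62936 × 9593 ≈ 44409.4505 million.

$44409 million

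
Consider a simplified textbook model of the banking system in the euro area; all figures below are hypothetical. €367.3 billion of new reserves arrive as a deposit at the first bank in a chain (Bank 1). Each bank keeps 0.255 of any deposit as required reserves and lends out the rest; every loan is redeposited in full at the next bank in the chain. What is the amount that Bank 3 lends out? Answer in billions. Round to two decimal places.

Each bank lends a fraction (1 − rr) = 0.7450 of the deposit it receives, so Bank 3 receives 367.3·0.7450^2 and lends 367.3·0.7450^3 ≈ 151.8762 billion.

€151.88 billion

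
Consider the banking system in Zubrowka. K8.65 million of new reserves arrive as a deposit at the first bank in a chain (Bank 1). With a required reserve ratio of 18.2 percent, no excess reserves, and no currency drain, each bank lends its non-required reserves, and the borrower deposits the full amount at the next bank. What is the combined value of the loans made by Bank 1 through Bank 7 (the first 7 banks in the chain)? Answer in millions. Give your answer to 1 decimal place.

K29.4 million

Bank i lends (1 − rr)^i of the original deposit: Bank 1 lends 8.65·0.8180 = 7.0757, Bank 2 lends 8.65·0.8180² ≈ 5.7879, and so on.
Summing a geometric series: total = 8.65·[0.8180·(1 − 0.8180^7) / (1 − 0.8180)] ≈ 29.3501 million.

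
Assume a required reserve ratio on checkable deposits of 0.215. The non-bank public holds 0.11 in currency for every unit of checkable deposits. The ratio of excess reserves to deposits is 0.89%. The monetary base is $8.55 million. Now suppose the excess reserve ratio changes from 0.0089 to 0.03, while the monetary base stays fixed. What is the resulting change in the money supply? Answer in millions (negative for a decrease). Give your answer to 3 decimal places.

-1.689 million

Initially m₁ = (1 + 0.11) / (0.215 + 0.0089 + 0.11) ≈ 3.32435, so M₁ = 3.32435 × 8.55 ≈ 28.4232 million.
After the change m₂ = (1 + 0.11) / (0.215 + 0.03 + 0.11) ≈ 3.12676, so M₂ = 3.12676 × 8.55 ≈ 26.7338 million.
ΔM = M₂ − M₁ = 26.7338 − 28.4232 = -1.6894 million.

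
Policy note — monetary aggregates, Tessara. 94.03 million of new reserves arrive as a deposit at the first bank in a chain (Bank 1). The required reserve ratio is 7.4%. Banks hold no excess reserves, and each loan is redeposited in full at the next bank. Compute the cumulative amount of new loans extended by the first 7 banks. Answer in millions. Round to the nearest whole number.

490 million

Bank i lends (1 − rr)^i of the original deposit: Bank 1 lends 94.03·0.9260 ≈ 87.0718, Bank 2 lends 94.03·0.9260² ≈ 80.6285, and so on.
Summing a geometric series: total = 94.03·[0.9260·(1 − 0.9260^7) / (1 − 0.9260)] ≈ 489.6997 million.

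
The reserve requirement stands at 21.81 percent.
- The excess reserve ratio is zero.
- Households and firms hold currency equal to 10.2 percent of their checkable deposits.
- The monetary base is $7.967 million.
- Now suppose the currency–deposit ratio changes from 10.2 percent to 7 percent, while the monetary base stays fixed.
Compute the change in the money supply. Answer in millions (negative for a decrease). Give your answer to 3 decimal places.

Initially m₁ = (1 + 0.102) / (0.2181 + 0.102) ≈ 3.44267, so M₁ = 3.44267 × 7.967 ≈ 27.4278 million.
After the change m₂ = (1 + 0.07) / (0.2181 + 0.07) ≈ 3.71399, so M₂ = 3.71399 × 7.967 ≈ 29.5894 million.
ΔM = M₂ − M₁ = 29.5894 − 27.4278 = 2.1616 million.

$2.162 million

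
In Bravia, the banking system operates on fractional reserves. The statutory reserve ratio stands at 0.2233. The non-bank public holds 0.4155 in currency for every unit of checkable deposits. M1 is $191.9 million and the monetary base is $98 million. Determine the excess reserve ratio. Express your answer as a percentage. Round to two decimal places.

Using m = M/MB = 191.9/98 ≈ 1.958163. Since m = (1 + c)/(c + rr + e), the denominator satisfies c + rr + e = (1 + c)/m = (1 + 0.4155) / 1.958163 ≈ 0.722871.
With c = 0.4155 and rr = 0.2233, the excess reserve ratio is 0.722871 − 0.4155 − 0.2233 = 0.084071.

8.41%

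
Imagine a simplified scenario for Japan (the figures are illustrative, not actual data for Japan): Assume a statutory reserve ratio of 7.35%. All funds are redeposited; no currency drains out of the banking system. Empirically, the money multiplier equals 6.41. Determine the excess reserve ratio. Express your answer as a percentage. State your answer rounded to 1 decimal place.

8.3%

Using m = 6.41. Since m = (1 + c)/(c + rr + e), the denominator satisfies c + rr + e = (1 + c)/m = (1 + 0) / 6.41 ≈ 0.156006.
With c = 0 and rr = 0.0735, the excess reserve ratio is 0.156006 − 0 − 0.0735 = 0.082506.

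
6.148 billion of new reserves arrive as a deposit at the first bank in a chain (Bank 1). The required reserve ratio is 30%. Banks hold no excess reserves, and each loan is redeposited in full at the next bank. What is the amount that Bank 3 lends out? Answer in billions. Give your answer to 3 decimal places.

2.109 billion

Each bank lends a fraction (1 − rr) = 0.7000 of the deposit it receives, so Bank 3 receives 6.148·0.7000^2 and lends 6.148·0.7000^3 ≈ 2.1088 billion.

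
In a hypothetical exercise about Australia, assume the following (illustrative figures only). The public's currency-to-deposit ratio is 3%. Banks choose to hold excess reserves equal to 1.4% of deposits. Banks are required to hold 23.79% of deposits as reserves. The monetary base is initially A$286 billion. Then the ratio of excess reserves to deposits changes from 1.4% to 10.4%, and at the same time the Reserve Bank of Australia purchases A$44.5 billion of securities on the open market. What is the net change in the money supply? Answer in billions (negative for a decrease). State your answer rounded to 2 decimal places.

-129.64 billion

Before: m₁ = (1 + 0.03) / (0.2379 + 0.014 + 0.03) ≈ 3.653778, MB₁ = 286, so M₁ = 3.653778 × 286 ≈ 1044.9805 billion.
After: m₂ = (1 + 0.03) / (0.2379 + 0.104 + 0.03) ≈ 2.769562, MB₂ = 286 + 44.5 = 330.5, so M₂ = 2.769562 × 330.5 ≈ 915.3402 billion.
ΔM = M₂ − M₁ = 915.3402 − 1044.9805 = -129.6403 billion.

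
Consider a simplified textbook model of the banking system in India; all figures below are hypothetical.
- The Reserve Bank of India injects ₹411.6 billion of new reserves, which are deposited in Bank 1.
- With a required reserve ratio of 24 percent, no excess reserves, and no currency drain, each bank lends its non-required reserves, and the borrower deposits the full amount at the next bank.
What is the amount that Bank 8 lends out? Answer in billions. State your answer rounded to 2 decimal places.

Each bank lends a fraction (1 − rr) = 0.7600 of the deposit it receives, so Bank 8 receives 411.6·0.7600^7 and lends 411.6·0.7600^8 ≈ 45.8125 billion.

₹45.81 billion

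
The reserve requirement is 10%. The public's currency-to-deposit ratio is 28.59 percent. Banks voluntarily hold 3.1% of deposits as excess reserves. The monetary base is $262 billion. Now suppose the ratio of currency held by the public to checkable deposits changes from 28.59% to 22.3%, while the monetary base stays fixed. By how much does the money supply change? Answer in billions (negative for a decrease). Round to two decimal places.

Initially m₁ = (1 + 0.2859) / (0.1 + 0.031 + 0.2859) ≈ 3.084433, so M₁ = 3.084433 × 262 ≈ 808.1214 billion.
After the change m₂ = (1 + 0.223) / (0.1 + 0.031 + 0.223) ≈ 3.454802, so M₂ = 3.454802 × 262 ≈ 905.1581 billion.
ΔM = M₂ − M₁ = 905.1581 − 808.1214 = 97.0367 billion.

$97.04 billion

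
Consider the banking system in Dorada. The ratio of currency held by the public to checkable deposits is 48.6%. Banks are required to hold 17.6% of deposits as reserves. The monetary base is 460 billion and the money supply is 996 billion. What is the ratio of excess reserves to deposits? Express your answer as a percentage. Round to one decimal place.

2.4%

Using m = M/MB = 996/460 ≈ 2.165217. Since m = (1 + c)/(c + rr + e), the denominator satisfies c + rr + e = (1 + c)/m = (1 + 0.486) / 2.165217 ≈ 0.686305.
With c = 0.486 and rr = 0.176, the ratio of excess reserves to deposits is 0.686305 − 0.486 − 0.176 = 0.024305.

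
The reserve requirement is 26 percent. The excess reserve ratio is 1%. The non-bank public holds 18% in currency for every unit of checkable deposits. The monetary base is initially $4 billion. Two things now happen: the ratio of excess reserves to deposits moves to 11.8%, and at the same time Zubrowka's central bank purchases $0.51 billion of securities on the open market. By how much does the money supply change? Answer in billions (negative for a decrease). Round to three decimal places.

Before: m₁ = (1 + 0.18) / (0.26 + 0.01 + 0.18) ≈ 2.62222, MB₁ = 4, so M₁ = 2.62222 × 4 ≈ 10.4889 billion.
After: m₂ = (1 + 0.18) / (0.26 + 0.118 + 0.18) ≈ 2.11470, MB₂ = 4 + 0.51 = 4.51, so M₂ = 2.11470 × 4.51 ≈ 9.5373 billion.
ΔM = M₂ − M₁ = 9.5373 − 10.4889 = -0.9516 billion.

-0.952 billion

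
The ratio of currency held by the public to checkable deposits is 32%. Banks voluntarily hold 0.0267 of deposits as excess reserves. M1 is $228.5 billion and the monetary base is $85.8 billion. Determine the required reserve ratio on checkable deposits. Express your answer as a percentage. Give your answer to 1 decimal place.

14.9%

Using m = M/MB = 228.5/85.8 ≈ 2.663170. Since m = (1 + c)/(c + rr + e), the denominator satisfies c + rr + e = (1 + c)/m = (1 + 0.32) / 2.663170 ≈ 0.495650.
With c = 0.32 and e = 0.0267, the required reserve ratio on checkable deposits is 0.495650 − 0.32 − 0.0267 = 0.14895.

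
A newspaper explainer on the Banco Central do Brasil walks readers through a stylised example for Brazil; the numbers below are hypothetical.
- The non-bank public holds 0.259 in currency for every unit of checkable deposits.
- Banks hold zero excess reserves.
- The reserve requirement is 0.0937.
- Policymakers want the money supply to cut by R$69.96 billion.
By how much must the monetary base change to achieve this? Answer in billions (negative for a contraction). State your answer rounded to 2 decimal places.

The money multiplier is m = (1 + c) / (rr + c) = (1 + 0.259) / (0.0937 + 0.259) ≈ 3.56961.
ΔMB = ΔM / m = (−69.96) / 3.56961 ≈ -19.5988 billion.

-19.60 billion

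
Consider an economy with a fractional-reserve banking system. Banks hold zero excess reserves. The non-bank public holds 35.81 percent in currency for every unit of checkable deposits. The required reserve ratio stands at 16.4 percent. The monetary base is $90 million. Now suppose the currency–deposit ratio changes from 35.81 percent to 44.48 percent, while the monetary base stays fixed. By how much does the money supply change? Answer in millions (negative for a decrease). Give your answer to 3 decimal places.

-20.523 million

Initially m₁ = (1 + 0.3581) / (0.164 + 0.3581) ≈ 2.601226, so M₁ = 2.601226 × 90 ≈ 234.1103 million.
After the change m₂ = (1 + 0.4448) / (0.164 + 0.4448) ≈ 2.373193, so M₂ = 2.373193 × 90 ≈ 213.5874 million.
ΔM = M₂ − M₁ = 213.5874 − 234.1103 = -20.5229 million.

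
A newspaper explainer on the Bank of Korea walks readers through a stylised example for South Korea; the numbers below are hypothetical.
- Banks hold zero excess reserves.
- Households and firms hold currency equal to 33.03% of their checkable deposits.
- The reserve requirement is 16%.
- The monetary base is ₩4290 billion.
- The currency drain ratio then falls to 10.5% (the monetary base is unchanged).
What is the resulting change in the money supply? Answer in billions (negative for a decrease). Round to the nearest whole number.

₩6249 billion

Initially m₁ = (1 + 0.3303) / (0.16 + 0.3303) ≈ 2.71324, so M₁ = 2.71324 × 4290 = 11639.7996 billion.
After the change m₂ = (1 + 0.105) / (0.16 + 0.105) ≈ 4.16981, so M₂ = 4.16981 × 4290 = 17888.4849 billion.
ΔM = M₂ − M₁ = 17888.4849 − 11639.7996 = 6248.6853 billion.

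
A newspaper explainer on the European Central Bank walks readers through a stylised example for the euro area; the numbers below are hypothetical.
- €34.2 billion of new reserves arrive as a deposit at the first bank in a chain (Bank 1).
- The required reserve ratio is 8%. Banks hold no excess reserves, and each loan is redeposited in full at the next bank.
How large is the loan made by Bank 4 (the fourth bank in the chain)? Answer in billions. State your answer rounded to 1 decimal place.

€24.5 billion

Each bank lends a fraction (1 − rr) = 0.9200 of the deposit it receives, so Bank 4 receives 34.2·0.9200^3 and lends 34.2·0.9200^4 ≈ 24.5006 billion.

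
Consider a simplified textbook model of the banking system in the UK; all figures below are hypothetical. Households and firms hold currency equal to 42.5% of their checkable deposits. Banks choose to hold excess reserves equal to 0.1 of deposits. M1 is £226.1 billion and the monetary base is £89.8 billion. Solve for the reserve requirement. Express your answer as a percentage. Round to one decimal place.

4.1%

Using m = M/MB = 226.1/89.8 ≈ 2.517817. Since m = (1 + c)/(c + rr + e), the denominator satisfies c + rr + e = (1 + c)/m = (1 + 0.425) / 2.517817 ≈ 0.565966.
With c = 0.425 and e = 0.1, the reserve requirement is 0.565966 − 0.425 − 0.1 = 0.040966.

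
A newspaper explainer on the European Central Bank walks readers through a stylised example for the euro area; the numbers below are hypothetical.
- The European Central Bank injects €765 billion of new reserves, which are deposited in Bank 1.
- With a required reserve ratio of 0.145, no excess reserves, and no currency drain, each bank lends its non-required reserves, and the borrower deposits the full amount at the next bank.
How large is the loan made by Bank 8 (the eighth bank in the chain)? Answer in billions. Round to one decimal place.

€218.5 billion

Each bank lends a fraction (1 − rr) = 0.8550 of the deposit it receives, so Bank 8 receives 765·0.8550^7 and lends 765·0.8550^8 ≈ 218.4693 billion.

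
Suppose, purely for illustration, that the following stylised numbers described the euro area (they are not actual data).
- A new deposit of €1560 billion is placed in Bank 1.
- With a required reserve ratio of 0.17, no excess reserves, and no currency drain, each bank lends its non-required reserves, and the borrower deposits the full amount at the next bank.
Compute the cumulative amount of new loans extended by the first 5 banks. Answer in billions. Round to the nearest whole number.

€4616 billion

Bank i lends (1 − rr)^i of the original deposit: Bank 1 lends 1560·0.8300 = 1294.8000, Bank 2 lends 1560·0.8300² = 1074.6840, and so on.
Summing a geometric series: total = 1560·[0.8300·(1 − 0.8300^5) / (1 − 0.8300)] ≈ 4616.3119 billion.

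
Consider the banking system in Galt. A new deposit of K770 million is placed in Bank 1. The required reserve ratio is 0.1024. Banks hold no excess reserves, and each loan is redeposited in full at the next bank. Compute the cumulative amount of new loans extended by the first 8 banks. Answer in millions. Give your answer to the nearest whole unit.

K3905 million

Bank i lends (1 − rr)^i of the original deposit: Bank 1 lends 770·0.8976 = 691.1520, Bank 2 lends 770·0.8976² ≈ 620.3780, and so on.
Summing a geometric series: total = 770·[0.8976·(1 − 0.8976^8) / (1 − 0.8976)] ≈ 3905.4869 million.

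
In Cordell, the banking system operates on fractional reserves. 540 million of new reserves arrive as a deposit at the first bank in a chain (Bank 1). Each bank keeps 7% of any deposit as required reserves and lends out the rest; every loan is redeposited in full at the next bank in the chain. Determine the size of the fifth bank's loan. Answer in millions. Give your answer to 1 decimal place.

375.7 million

Each bank lends a fraction (1 − rr) = 0.9300 of the deposit it receives, so Bank 5 receives 540·0.9300^4 and lends 540·0.9300^5 ≈ 375.6717 million.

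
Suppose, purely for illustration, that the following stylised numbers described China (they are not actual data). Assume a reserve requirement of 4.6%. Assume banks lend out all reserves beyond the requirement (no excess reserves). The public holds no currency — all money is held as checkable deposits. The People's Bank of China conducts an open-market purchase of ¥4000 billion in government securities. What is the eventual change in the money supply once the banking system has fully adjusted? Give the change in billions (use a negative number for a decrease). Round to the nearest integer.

¥86957 billion

The simple money multiplier is m = 1/rr = 1/0.046 ≈ 21.73913.
An open-market purchase increases the monetary base by 4000 billion, so ΔM = m × ΔMB = 21.73913 × 4000 = 86956.52 billion.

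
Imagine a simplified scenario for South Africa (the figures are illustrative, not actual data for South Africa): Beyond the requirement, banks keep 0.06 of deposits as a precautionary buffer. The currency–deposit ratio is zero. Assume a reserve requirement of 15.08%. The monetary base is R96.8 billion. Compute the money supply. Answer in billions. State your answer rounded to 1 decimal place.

The money multiplier is m = 1 / (rr + e) = 1 / (0.1508 + 0.06) ≈ 4.7438.
So M = m × MB = 4.7438 × 96.8 ≈ 459.1998 billion.

R459.2 billion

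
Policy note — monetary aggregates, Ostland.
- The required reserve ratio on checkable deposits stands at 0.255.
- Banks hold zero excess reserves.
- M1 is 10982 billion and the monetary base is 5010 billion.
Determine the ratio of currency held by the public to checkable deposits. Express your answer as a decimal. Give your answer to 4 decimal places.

0.3700

Using m = M/MB = 10982/5010 ≈ 2.192016. From m = (1 + c)/(c + rr + e), rearranging gives 1 + c = m·(c + rr + e), so c·(1 − m) = m·(rr + e) − 1.
Hence c = [m·(rr + e) − 1]/(1 − m) = [2.192016 × (0.255 + 0) − 1] / (1 − 2.192016) ≈ 0.369992.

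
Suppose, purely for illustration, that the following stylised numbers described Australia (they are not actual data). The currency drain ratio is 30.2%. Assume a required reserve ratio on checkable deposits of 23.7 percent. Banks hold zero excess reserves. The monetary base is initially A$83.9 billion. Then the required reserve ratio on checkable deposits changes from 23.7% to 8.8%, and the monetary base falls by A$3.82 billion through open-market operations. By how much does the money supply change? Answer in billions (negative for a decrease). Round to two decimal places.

A$64.68 billion

Before: m₁ = (1 + 0.302) / (0.237 + 0.302) ≈ 2.41558, MB₁ = 83.9, so M₁ = 2.41558 × 83.9 ≈ 202.6672 billion.
After: m₂ = (1 + 0.302) / (0.088 + 0.302) ≈ 3.33846, MB₂ = 83.9 − 3.82 = 80.08, so M₂ = 3.33846 × 80.08 ≈ 267.3439 billion.
ΔM = M₂ − M₁ = 267.3439 − 202.6672 = 64.6767 billion.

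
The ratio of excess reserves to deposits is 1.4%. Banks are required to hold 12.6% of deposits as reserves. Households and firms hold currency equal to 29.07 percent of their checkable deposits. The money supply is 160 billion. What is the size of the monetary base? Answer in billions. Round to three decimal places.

The money multiplier is m = (1 + c) / (rr + e + c) = (1 + 0.2907) / (0.126 + 0.014 + 0.2907) ≈ 2.9967495.
MB = M / m = 160 / 2.9967495 ≈ 53.3912 billion.

53.391 billion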